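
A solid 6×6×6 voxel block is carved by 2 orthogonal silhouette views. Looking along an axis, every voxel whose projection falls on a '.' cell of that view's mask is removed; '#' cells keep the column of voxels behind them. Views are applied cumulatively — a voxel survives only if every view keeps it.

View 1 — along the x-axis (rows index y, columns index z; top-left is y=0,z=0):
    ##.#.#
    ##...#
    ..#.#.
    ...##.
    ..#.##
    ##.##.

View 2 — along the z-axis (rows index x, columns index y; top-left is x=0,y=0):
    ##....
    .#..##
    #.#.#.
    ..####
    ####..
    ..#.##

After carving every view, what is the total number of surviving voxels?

voxel count = 57

start: 6×6×6 = 216 voxels
step 1: project along x, AND mask (18/36) → |grid| = 108
step 2: project along z, AND mask (19/36) → |grid| = 57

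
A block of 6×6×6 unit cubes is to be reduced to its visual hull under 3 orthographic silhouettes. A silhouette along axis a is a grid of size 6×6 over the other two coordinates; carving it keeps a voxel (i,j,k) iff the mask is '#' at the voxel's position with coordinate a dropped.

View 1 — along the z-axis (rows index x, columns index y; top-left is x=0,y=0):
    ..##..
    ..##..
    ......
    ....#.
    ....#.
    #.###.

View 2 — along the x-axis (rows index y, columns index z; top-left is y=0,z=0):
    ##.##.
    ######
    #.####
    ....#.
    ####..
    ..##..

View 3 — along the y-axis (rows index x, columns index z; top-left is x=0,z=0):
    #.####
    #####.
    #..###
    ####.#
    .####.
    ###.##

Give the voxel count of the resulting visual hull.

29 voxels

initial block: 6^3 = 216
carve view 1 (along z, XY-mask fill 10/36): 60 voxels remain
carve view 2 (along x, YZ-mask fill 22/36): 34 voxels remain
carve view 3 (along y, XZ-mask fill 28/36): 29 voxels remain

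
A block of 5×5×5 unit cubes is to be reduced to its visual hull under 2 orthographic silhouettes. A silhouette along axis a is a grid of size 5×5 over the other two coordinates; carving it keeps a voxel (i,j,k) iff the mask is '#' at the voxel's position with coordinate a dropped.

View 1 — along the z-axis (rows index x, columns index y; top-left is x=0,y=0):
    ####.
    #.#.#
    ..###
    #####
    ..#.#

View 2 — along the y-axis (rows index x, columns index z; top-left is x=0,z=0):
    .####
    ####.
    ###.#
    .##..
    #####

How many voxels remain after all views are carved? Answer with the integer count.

before carving: 125 voxels (5×5×5)
carve view 1 (along z, XY-mask fill 17/25): 85 voxels remain
carve view 2 (along y, XZ-mask fill 19/25): 60 voxels remain

|visual hull| = 60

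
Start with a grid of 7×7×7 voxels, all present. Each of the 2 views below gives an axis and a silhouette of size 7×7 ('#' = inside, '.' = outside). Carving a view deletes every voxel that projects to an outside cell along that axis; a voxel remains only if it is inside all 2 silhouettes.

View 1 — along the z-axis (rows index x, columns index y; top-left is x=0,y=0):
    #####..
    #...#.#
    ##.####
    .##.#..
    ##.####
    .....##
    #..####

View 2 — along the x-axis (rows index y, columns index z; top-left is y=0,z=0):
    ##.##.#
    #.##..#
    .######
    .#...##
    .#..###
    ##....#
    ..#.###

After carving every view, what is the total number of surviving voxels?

full grid |V| = 343
after view 1 [z-axis, 30 of 49 cells solid] → remaining = 210
after view 2 [x-axis, 29 of 49 cells solid] → remaining = 121

|visual hull| = 121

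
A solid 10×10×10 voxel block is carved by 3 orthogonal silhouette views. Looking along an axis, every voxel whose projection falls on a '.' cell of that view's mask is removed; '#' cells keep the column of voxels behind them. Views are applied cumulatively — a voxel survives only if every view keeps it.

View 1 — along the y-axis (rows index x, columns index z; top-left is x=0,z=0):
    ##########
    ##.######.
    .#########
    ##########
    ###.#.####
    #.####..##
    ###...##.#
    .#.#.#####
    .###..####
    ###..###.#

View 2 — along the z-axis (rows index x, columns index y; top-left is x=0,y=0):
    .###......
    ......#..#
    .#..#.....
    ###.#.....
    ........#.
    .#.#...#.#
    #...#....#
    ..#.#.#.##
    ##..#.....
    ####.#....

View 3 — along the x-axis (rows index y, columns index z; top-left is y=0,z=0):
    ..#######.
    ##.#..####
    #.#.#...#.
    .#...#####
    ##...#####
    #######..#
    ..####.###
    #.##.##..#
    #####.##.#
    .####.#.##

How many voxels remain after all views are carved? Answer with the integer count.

voxel count = 160

start: 10×10×10 = 1000 voxels
  1. axis=1 (XZ plane), |mask|=79  ⇒  voxels=790
  2. axis=2 (XY plane), |mask|=32  ⇒  voxels=249
  3. axis=0 (YZ plane), |mask|=67  ⇒  voxels=160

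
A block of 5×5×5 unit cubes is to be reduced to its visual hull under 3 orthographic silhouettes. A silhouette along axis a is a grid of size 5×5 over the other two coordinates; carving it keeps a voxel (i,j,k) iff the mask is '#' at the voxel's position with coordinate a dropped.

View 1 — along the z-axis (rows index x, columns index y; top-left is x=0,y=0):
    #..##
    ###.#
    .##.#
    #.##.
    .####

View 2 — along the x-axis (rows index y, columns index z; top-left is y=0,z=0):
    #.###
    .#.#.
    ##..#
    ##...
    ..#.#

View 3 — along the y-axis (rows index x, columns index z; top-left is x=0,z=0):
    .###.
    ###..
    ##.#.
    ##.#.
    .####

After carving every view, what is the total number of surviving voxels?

start: 5×5×5 = 125 voxels
step 1: project along z, AND mask (17/25) → |grid| = 85
step 2: project along x, AND mask (13/25) → |grid| = 44
step 3: project along y, AND mask (16/25) → |grid| = 27

remaining voxels: 27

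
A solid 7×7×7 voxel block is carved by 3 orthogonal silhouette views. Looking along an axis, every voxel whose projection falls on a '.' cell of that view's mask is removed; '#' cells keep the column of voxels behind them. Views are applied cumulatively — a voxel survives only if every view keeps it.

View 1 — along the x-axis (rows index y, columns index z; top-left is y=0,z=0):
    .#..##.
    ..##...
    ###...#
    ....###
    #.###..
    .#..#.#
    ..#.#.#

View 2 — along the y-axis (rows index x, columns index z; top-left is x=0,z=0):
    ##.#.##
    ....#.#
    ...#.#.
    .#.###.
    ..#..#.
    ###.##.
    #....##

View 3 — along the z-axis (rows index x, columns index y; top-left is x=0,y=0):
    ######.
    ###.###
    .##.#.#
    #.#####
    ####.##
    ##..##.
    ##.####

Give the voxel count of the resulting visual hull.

voxel count = 52

start: 7×7×7 = 343 voxels
step 1: project along x, AND mask (22/49) → |grid| = 154
step 2: project along y, AND mask (23/49) → |grid| = 68
step 3: project along z, AND mask (38/49) → |grid| = 52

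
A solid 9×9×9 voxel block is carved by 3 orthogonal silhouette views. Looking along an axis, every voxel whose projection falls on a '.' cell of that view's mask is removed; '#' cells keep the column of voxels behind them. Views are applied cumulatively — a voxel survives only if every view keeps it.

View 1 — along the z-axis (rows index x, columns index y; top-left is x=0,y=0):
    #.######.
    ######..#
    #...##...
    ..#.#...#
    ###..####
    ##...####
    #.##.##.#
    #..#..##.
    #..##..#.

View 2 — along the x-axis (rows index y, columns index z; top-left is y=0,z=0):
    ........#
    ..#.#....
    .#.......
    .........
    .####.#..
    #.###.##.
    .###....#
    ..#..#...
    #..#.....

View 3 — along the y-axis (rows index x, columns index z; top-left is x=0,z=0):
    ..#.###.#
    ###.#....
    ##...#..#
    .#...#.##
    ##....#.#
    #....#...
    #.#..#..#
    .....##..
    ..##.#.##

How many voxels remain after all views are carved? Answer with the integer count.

start: 9×9×9 = 729 voxels
carve view 1 (along z, XY-mask fill 47/81): 423 voxels remain
carve view 2 (along x, YZ-mask fill 23/81): 120 voxels remain
carve view 3 (along y, XZ-mask fill 34/81): 48 voxels remain

|visual hull| = 48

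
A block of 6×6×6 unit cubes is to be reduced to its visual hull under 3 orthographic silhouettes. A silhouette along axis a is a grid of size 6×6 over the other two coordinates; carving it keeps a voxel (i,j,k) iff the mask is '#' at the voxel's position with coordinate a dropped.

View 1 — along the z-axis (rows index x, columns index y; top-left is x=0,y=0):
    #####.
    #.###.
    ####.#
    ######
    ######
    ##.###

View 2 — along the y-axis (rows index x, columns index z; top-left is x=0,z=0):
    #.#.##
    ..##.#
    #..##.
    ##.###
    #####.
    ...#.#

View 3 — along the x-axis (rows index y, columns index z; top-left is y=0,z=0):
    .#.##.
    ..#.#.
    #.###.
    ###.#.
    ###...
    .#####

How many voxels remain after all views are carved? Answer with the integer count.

start: 6×6×6 = 216 voxels
step 1: project along z, AND mask (31/36) → |grid| = 186
step 2: project along y, AND mask (22/36) → |grid| = 117
step 3: project along x, AND mask (21/36) → |grid| = 65

remaining voxels: 65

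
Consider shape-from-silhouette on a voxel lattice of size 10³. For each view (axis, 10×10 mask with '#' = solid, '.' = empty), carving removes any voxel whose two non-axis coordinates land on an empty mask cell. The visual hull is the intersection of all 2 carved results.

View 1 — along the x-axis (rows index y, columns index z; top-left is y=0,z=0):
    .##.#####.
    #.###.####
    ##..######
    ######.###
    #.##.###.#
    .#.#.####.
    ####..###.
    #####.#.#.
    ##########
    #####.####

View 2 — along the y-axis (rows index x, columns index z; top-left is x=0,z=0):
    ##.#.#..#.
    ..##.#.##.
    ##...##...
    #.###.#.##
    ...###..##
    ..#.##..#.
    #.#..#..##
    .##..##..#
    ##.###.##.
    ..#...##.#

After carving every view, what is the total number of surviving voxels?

before carving: 1000 voxels (10×10×10)
V1 x: intersect with YZ mask (78 set) -- 780 left
V2 y: intersect with XZ mask (51 set) -- 392 left

voxel count = 392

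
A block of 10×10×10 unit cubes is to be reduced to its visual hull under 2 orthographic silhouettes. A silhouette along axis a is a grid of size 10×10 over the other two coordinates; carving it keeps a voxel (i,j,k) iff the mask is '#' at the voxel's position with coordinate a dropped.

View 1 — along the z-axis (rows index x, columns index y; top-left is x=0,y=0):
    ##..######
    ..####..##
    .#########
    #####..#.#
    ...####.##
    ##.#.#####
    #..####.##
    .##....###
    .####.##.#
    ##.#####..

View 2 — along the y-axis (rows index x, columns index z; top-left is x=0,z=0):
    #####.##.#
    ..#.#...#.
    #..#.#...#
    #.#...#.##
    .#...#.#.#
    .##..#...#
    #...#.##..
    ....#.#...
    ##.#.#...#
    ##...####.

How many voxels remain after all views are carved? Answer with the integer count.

|visual hull| = 324

before carving: 1000 voxels (10×10×10)
  1. axis=2 (XY plane), |mask|=70  ⇒  voxels=700
  2. axis=1 (XZ plane), |mask|=45  ⇒  voxels=324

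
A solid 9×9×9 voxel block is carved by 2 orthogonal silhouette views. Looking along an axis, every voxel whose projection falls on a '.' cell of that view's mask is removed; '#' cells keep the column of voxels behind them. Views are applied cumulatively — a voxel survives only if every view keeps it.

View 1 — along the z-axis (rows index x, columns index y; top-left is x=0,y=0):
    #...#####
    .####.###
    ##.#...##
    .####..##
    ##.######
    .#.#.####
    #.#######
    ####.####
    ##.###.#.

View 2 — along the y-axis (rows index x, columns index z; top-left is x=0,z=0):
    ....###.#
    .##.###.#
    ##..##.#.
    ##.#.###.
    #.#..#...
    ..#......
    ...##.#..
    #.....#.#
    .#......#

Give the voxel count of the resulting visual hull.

remaining voxels: 217

before carving: 729 voxels (9×9×9)
carve view 1 (along z, XY-mask fill 60/81): 540 voxels remain
carve view 2 (along y, XZ-mask fill 33/81): 217 voxels remain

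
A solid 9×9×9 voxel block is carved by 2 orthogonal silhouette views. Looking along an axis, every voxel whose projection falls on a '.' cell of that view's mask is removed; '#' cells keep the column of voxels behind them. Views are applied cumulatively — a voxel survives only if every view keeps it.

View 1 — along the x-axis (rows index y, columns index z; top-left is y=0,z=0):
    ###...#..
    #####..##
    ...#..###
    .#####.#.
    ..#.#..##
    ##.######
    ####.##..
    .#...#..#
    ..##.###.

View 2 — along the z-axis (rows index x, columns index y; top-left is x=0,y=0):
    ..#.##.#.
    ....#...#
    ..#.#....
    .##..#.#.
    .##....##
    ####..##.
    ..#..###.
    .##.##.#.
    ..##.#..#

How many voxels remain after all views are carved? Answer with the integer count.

remaining voxels: 177

initial block: 9^3 = 729
carve view 1 (along x, YZ-mask fill 47/81): 423 voxels remain
carve view 2 (along z, XY-mask fill 35/81): 177 voxels remain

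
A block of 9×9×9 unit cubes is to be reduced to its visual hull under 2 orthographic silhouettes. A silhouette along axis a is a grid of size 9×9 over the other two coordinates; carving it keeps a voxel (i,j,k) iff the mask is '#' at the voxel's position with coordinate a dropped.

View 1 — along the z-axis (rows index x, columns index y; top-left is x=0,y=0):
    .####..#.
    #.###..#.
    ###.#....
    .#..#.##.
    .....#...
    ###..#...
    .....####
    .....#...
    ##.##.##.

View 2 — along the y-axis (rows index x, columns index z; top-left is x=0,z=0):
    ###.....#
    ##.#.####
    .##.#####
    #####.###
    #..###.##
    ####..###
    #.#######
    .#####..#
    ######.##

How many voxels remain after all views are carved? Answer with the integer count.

initial block: 9^3 = 729
  1. axis=2 (XY plane), |mask|=34  ⇒  voxels=306
  2. axis=1 (XZ plane), |mask|=61  ⇒  voxels=235

235 voxels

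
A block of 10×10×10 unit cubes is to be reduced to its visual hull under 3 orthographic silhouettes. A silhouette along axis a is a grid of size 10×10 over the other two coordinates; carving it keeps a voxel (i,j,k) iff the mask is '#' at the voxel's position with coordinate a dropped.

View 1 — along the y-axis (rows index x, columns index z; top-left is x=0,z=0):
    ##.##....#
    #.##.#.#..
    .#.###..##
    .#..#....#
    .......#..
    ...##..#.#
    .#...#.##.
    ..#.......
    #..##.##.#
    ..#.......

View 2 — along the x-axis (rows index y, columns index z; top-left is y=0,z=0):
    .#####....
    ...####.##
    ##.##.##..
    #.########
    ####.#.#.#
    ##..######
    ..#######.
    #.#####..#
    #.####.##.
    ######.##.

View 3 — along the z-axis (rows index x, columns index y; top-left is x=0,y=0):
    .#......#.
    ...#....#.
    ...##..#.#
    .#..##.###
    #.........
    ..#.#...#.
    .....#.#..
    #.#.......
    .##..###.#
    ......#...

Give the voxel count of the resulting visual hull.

remaining voxels: 89

start: 10×10×10 = 1000 voxels
[1] y-view keeps 36 columns → grid now 360
[2] x-view keeps 70 columns → grid now 257
[3] z-view keeps 29 columns → grid now 89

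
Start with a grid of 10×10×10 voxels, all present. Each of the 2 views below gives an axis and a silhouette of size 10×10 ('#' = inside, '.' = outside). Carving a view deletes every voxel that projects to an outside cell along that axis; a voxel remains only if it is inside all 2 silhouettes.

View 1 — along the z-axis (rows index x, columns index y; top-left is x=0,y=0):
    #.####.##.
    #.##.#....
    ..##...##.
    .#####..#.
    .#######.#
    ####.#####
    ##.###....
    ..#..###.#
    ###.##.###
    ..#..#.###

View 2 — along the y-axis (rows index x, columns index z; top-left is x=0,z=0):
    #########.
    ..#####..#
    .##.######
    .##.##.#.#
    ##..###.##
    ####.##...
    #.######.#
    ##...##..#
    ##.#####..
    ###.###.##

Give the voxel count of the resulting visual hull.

426 voxels

initial block: 10^3 = 1000
step 1: project along z, AND mask (61/100) → |grid| = 610
step 2: project along y, AND mask (70/100) → |grid| = 426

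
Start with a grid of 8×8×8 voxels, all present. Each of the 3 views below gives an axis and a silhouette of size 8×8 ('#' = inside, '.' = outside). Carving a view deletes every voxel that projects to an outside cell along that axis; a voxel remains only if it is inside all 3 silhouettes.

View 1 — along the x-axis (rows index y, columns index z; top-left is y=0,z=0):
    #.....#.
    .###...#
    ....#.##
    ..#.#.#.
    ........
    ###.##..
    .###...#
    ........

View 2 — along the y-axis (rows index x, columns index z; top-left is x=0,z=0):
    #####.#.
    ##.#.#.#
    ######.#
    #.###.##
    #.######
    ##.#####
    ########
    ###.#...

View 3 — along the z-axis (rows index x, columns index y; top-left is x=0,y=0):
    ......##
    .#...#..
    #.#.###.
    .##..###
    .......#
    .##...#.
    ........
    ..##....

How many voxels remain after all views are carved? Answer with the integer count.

before carving: 512 voxels (8×8×8)
  1. axis=0 (YZ plane), |mask|=21  ⇒  voxels=168
  2. axis=1 (XZ plane), |mask|=50  ⇒  voxels=131
  3. axis=2 (XY plane), |mask|=20  ⇒  voxels=45

remaining voxels: 45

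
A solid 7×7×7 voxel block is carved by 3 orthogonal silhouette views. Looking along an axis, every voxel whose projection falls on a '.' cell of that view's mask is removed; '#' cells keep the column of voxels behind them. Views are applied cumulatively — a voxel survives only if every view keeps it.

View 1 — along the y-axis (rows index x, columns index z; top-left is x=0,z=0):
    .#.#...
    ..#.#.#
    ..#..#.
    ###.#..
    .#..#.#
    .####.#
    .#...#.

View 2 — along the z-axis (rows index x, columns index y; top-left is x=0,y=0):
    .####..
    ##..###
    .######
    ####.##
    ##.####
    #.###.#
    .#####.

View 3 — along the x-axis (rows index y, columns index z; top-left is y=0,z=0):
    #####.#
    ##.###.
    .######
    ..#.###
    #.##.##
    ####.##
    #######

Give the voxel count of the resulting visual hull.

full grid |V| = 343
carve view 1 (along y, XZ-mask fill 21/49): 147 voxels remain
carve view 2 (along z, XY-mask fill 37/49): 112 voxels remain
carve view 3 (along x, YZ-mask fill 39/49): 88 voxels remain

remaining voxels: 88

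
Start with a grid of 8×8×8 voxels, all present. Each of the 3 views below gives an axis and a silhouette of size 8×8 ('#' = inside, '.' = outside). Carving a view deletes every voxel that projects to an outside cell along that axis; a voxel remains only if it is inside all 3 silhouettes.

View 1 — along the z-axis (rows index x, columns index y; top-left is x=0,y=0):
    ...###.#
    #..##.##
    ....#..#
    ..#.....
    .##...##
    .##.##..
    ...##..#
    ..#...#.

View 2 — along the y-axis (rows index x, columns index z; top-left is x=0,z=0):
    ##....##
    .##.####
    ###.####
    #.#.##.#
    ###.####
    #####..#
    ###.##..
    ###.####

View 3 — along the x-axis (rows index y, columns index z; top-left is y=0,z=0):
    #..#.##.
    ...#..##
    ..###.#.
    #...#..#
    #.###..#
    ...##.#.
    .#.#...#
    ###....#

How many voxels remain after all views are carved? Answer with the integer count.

|visual hull| = 66

full grid |V| = 512
step 1: project along z, AND mask (25/64) → |grid| = 200
step 2: project along y, AND mask (47/64) → |grid| = 146
step 3: project along x, AND mask (29/64) → |grid| = 66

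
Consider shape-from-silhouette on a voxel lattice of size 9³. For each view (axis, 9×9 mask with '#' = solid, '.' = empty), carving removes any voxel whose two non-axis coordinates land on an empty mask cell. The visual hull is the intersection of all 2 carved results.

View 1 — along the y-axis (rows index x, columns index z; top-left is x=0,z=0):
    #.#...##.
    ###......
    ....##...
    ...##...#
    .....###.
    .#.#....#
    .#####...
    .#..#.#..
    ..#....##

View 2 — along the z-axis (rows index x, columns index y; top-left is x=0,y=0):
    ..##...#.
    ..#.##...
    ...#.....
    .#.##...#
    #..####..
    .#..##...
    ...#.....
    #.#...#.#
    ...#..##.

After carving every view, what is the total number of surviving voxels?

voxel count = 85

before carving: 729 voxels (9×9×9)
step 1: project along y, AND mask (29/81) → |grid| = 261
step 2: project along z, AND mask (27/81) → |grid| = 85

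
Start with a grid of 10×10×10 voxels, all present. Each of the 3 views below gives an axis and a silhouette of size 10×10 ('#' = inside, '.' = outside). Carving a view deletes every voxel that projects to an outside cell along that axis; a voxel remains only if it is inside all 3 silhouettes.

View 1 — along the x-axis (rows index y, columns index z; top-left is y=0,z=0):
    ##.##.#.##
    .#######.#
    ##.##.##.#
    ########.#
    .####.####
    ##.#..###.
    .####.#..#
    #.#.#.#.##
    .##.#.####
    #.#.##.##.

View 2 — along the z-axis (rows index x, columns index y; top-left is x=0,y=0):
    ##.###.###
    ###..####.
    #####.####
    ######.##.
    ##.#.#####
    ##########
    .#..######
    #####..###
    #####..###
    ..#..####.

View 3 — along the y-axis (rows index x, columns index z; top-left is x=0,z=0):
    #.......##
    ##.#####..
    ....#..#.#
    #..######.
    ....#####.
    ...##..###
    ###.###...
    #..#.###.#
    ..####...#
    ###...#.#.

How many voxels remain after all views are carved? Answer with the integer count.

remaining voxels: 284

start: 10×10×10 = 1000 voxels
V1 x: intersect with YZ mask (70 set) -- 700 left
V2 z: intersect with XY mask (78 set) -- 546 left
V3 y: intersect with XZ mask (52 set) -- 284 left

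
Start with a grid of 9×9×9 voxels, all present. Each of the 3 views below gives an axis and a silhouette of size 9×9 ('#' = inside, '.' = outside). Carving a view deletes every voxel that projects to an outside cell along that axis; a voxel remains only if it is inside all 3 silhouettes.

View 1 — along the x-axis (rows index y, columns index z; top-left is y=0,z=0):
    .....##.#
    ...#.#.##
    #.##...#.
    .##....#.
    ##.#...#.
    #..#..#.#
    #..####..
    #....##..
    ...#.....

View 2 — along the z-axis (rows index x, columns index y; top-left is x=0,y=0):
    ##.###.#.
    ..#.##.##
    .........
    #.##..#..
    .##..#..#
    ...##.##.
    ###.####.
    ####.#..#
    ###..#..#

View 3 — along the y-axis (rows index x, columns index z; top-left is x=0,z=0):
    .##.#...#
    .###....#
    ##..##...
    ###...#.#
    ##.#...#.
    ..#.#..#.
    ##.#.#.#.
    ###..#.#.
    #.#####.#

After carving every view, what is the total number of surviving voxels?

voxel count = 75

before carving: 729 voxels (9×9×9)
step 1: project along x, AND mask (31/81) → |grid| = 279
step 2: project along z, AND mask (41/81) → |grid| = 142
step 3: project along y, AND mask (41/81) → |grid| = 75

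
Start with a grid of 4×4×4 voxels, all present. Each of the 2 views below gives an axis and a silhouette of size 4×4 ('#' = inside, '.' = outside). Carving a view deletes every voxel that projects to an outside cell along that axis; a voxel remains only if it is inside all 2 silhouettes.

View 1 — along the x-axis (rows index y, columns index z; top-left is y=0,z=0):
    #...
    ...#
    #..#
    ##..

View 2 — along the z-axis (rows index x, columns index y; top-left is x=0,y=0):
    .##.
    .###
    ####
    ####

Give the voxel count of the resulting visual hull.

remaining voxels: 20

start: 4×4×4 = 64 voxels
after view 1 [x-axis, 6 of 16 cells solid] → remaining = 24
after view 2 [z-axis, 13 of 16 cells solid] → remaining = 20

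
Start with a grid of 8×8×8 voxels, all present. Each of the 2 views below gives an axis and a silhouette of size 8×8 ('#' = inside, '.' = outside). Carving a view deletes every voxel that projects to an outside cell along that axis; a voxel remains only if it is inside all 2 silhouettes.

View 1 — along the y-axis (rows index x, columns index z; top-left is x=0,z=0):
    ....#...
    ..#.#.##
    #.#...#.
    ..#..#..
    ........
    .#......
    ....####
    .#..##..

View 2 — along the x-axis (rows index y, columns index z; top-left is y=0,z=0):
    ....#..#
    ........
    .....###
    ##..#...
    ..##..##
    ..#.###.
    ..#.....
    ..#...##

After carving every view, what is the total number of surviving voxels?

53 voxels

start: 8×8×8 = 512 voxels
after view 1 [y-axis, 18 of 64 cells solid] → remaining = 144
after view 2 [x-axis, 20 of 64 cells solid] → remaining = 53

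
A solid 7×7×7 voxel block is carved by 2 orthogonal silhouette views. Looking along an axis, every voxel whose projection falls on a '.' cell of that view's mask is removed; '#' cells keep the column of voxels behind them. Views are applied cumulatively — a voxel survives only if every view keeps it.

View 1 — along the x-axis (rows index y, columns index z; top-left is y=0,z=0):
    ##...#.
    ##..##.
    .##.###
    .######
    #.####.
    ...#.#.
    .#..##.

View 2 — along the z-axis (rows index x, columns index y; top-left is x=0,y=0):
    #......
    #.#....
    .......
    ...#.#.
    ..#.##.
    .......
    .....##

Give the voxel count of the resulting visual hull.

36 voxels

start: 7×7×7 = 343 voxels
after view 1 [x-axis, 28 of 49 cells solid] → remaining = 196
after view 2 [z-axis, 10 of 49 cells solid] → remaining = 36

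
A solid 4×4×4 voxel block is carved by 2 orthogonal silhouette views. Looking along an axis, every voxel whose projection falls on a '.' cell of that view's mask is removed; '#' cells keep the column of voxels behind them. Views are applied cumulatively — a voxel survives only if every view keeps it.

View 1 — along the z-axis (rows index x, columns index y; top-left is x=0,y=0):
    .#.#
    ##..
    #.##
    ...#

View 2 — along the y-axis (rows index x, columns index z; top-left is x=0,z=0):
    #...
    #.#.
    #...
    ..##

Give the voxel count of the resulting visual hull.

voxel count = 11

full grid |V| = 64
[1] z-view keeps 8 columns → grid now 32
[2] y-view keeps 6 columns → grid now 11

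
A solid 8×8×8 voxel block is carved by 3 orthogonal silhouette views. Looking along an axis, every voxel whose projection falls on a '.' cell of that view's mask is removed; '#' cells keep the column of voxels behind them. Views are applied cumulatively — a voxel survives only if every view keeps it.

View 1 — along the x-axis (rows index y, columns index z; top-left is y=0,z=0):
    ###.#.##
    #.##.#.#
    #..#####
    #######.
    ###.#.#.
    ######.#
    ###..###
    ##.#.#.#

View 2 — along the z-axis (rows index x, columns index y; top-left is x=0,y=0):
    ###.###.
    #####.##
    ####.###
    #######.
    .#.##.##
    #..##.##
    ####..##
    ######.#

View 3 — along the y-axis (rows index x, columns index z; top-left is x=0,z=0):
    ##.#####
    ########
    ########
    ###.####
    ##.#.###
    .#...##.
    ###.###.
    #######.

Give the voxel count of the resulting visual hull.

full grid |V| = 512
after view 1 [x-axis, 47 of 64 cells solid] → remaining = 376
after view 2 [z-axis, 50 of 64 cells solid] → remaining = 292
after view 3 [y-axis, 52 of 64 cells solid] → remaining = 246

246 voxels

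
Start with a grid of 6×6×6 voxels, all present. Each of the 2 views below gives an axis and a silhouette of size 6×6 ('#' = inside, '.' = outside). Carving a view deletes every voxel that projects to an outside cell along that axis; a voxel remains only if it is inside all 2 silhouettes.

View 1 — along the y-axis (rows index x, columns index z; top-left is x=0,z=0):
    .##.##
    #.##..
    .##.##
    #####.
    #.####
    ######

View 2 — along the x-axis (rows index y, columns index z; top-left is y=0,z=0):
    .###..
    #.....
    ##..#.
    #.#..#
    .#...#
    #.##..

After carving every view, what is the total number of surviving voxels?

initial block: 6^3 = 216
after view 1 [y-axis, 27 of 36 cells solid] → remaining = 162
after view 2 [x-axis, 15 of 36 cells solid] → remaining = 67

remaining voxels: 67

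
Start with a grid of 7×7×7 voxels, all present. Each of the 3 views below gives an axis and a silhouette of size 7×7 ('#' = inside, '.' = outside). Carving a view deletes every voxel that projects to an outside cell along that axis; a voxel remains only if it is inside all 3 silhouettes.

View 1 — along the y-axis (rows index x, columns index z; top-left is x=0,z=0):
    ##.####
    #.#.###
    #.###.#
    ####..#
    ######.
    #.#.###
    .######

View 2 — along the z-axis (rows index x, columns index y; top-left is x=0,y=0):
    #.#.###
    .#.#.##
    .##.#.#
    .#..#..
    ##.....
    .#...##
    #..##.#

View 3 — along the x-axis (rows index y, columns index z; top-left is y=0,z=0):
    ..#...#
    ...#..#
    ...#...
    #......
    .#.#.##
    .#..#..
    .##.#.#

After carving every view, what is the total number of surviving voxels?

start: 7×7×7 = 343 voxels
[1] y-view keeps 38 columns → grid now 266
[2] z-view keeps 24 columns → grid now 131
[3] x-view keeps 16 columns → grid now 47

47 voxels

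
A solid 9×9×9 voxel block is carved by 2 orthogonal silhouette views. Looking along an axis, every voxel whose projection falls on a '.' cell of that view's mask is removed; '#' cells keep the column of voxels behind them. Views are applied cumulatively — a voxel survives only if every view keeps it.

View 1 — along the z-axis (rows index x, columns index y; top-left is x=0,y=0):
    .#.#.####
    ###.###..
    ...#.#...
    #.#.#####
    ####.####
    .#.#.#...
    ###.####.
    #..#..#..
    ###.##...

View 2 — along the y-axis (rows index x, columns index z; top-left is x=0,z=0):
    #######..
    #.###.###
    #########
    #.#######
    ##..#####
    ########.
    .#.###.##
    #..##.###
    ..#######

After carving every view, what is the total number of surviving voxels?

333 voxels

before carving: 729 voxels (9×9×9)
V1 z: intersect with XY mask (47 set) -- 423 left
V2 y: intersect with XZ mask (65 set) -- 333 left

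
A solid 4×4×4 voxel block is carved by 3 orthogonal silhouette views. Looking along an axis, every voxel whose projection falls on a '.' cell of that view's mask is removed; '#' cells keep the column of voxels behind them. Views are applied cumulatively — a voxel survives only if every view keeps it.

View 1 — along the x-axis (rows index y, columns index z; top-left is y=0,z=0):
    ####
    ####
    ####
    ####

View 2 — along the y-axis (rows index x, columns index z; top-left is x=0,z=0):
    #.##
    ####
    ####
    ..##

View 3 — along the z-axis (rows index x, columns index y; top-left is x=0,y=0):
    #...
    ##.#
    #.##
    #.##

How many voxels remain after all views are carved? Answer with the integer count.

full grid |V| = 64
carve view 1 (along x, YZ-mask fill 16/16): 64 voxels remain
carve view 2 (along y, XZ-mask fill 13/16): 52 voxels remain
carve view 3 (along z, XY-mask fill 10/16): 33 voxels remain

voxel count = 33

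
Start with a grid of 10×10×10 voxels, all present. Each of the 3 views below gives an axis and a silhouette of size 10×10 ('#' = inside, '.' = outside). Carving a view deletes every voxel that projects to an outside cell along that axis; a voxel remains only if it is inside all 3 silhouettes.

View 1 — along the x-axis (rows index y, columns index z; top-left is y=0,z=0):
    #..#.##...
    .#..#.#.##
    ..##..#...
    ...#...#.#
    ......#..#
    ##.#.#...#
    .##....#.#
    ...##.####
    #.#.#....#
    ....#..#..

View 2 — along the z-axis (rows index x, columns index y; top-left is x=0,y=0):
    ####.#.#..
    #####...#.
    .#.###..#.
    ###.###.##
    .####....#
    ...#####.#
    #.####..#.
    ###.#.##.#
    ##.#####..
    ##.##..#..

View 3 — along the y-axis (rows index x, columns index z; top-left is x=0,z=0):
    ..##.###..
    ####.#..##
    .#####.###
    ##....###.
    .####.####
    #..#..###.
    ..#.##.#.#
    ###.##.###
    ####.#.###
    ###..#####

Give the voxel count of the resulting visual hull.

start: 10×10×10 = 1000 voxels
V1 x: intersect with YZ mask (38 set) -- 380 left
V2 z: intersect with XY mask (61 set) -- 228 left
V3 y: intersect with XZ mask (67 set) -- 148 left

voxel count = 148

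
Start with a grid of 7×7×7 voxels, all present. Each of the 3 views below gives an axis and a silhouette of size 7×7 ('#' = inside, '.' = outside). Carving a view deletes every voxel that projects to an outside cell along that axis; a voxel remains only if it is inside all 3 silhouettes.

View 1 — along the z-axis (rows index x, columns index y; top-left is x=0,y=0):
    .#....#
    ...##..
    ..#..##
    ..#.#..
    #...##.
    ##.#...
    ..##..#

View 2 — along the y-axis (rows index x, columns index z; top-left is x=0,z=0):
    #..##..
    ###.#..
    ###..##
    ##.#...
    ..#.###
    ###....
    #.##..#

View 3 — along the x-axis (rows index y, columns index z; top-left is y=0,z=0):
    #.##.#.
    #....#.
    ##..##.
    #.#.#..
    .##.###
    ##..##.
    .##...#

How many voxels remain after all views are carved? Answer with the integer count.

full grid |V| = 343
[1] z-view keeps 18 columns → grid now 126
[2] y-view keeps 26 columns → grid now 68
[3] x-view keeps 25 columns → grid now 37

remaining voxels: 37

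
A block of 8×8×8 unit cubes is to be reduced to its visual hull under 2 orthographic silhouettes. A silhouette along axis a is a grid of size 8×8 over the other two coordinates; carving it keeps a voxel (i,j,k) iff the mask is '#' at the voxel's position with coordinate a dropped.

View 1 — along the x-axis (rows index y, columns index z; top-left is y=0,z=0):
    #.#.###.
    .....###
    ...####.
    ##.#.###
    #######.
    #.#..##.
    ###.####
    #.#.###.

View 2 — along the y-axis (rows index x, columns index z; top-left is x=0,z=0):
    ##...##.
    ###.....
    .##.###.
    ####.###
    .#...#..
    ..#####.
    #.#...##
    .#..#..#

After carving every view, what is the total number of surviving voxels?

before carving: 512 voxels (8×8×8)
after view 1 [x-axis, 41 of 64 cells solid] → remaining = 328
after view 2 [y-axis, 33 of 64 cells solid] → remaining = 177

voxel count = 177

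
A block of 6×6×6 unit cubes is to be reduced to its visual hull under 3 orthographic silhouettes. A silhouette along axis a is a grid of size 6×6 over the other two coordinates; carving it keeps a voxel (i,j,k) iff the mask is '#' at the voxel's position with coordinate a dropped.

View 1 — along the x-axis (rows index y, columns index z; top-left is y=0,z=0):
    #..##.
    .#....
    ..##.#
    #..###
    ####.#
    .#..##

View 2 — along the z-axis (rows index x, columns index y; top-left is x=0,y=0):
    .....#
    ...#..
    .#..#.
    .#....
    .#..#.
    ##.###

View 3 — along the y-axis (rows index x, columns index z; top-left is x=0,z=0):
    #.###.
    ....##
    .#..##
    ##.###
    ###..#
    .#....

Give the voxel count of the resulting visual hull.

initial block: 6^3 = 216
[1] x-view keeps 19 columns → grid now 114
[2] z-view keeps 12 columns → grid now 36
[3] y-view keeps 19 columns → grid now 15

voxel count = 15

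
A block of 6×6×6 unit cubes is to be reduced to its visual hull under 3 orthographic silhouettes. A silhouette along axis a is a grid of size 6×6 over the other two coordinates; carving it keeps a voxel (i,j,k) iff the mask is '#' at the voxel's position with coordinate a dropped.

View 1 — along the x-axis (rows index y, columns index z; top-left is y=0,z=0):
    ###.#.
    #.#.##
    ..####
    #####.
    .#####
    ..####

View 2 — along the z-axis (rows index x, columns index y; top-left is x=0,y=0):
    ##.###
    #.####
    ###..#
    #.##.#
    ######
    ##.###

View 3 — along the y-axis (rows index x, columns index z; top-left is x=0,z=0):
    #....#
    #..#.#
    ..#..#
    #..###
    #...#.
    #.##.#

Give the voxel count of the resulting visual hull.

full grid |V| = 216
after view 1 [x-axis, 26 of 36 cells solid] → remaining = 156
after view 2 [z-axis, 29 of 36 cells solid] → remaining = 125
after view 3 [y-axis, 17 of 36 cells solid] → remaining = 56

56 voxels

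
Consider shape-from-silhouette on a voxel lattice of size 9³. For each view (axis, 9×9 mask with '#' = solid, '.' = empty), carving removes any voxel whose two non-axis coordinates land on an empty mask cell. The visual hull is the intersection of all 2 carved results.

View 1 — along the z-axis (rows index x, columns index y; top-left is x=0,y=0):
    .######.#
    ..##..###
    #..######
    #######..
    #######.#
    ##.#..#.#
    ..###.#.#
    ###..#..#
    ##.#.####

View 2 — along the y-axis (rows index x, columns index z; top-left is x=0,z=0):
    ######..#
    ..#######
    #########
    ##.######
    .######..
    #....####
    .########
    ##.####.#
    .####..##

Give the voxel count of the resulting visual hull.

voxel count = 393

initial block: 9^3 = 729
after view 1 [z-axis, 56 of 81 cells solid] → remaining = 504
after view 2 [y-axis, 63 of 81 cells solid] → remaining = 393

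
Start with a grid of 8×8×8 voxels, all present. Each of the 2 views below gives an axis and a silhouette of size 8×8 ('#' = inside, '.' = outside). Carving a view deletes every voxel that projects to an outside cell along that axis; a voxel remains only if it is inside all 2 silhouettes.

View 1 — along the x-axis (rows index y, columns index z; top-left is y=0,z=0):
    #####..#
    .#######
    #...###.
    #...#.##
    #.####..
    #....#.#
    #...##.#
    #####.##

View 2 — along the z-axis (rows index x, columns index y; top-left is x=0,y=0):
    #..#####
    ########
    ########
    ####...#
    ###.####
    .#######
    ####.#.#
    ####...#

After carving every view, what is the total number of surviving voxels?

start: 8×8×8 = 512 voxels
step 1: project along x, AND mask (40/64) → |grid| = 320
step 2: project along z, AND mask (52/64) → |grid| = 266

remaining voxels: 266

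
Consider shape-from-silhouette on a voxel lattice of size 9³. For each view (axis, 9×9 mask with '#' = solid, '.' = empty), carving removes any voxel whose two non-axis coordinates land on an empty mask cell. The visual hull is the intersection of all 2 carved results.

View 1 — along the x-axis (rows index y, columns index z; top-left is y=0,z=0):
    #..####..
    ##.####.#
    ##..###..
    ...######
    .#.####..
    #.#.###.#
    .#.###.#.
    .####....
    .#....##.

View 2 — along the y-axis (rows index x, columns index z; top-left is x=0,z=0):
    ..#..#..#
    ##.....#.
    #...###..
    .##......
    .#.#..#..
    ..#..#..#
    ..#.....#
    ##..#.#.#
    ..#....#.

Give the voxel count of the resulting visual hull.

|visual hull| = 128

initial block: 9^3 = 729
after view 1 [x-axis, 46 of 81 cells solid] → remaining = 414
after view 2 [y-axis, 27 of 81 cells solid] → remaining = 128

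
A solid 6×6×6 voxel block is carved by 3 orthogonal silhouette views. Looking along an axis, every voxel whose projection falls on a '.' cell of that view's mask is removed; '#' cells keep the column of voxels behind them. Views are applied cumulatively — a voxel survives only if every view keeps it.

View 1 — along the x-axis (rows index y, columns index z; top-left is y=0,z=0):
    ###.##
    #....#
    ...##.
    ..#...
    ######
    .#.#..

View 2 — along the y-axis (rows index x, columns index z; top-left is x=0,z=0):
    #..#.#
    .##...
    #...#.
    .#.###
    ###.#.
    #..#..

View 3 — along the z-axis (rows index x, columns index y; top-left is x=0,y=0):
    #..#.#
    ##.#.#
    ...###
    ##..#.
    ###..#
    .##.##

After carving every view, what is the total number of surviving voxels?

29 voxels

full grid |V| = 216
V1 x: intersect with YZ mask (18 set) -- 108 left
V2 y: intersect with XZ mask (17 set) -- 51 left
V3 z: intersect with XY mask (21 set) -- 29 left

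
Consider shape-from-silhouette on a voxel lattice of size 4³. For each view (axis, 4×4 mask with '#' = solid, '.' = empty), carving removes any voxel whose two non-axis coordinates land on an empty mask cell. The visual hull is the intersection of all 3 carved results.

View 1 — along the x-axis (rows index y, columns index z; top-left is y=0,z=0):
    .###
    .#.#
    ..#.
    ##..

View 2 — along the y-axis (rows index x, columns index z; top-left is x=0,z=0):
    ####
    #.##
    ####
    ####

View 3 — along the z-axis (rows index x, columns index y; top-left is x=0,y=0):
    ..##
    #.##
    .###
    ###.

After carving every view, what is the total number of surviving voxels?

initial block: 4^3 = 64
carve view 1 (along x, YZ-mask fill 8/16): 32 voxels remain
carve view 2 (along y, XZ-mask fill 15/16): 29 voxels remain
carve view 3 (along z, XY-mask fill 11/16): 18 voxels remain

18 voxels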